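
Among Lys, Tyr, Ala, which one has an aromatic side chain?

Phenylalanine (F), tryptophan (W), and tyrosine (Y) have aromatic ring side chains.
Of the listed options, only Tyr belongs to this group.

Tyr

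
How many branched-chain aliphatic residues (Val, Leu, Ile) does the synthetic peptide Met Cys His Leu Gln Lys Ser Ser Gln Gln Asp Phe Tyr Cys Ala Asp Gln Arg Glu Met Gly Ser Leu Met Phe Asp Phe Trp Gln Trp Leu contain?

3

Matching residues: Leu4, Leu23, Leu31.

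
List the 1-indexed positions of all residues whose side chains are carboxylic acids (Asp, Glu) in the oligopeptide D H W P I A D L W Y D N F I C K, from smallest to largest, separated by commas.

Matching residues: D1, D7, D11.

1, 7, 11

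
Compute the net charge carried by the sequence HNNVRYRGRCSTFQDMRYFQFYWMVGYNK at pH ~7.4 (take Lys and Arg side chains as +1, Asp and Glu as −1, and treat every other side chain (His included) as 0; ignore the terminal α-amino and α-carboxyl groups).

Positive (K, R): R5, R7, R9, R17, K29 → +5.
Negative (D, E): D15 → −1.
Net charge = (+5) + (−1) = +4.

+4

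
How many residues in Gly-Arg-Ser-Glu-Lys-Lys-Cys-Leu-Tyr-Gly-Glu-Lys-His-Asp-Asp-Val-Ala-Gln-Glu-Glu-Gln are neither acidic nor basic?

10

Acidic: D, E. Basic: K, R, H. All other residues are neither.
Matching residues: Gly1, Ser3, Cys7, Leu8, Tyr9, Gly10, Val16, Ala17, Gln18, Gln21.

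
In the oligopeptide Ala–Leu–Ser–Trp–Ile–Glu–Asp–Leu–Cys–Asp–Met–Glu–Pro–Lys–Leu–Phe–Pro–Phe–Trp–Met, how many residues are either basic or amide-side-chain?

1

Basic: H, K, R. Amide-side-chain: N, Q.
Basic residues here: Lys14 (1).
Amide-side-chain residues here: none (0).
The two groups share no amino acid, so total = 1 + 0 = 1.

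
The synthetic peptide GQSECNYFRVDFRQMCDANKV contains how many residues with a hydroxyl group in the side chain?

The –OH-bearing residues are Ser, Thr (aliphatic alcohols), and Tyr (phenol).
Matching residues: S3, Y7.

2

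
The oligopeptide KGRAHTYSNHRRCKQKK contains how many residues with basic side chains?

9

The basic amino acids are Lys (K), Arg (R), and His (H).
Matching residues: K1, R3, H5, H10, R11, R12, K14, K16, K17.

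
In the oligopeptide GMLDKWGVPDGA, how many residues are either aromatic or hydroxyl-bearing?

Aromatic: F, W, Y. Hydroxyl-bearing: S, T, Y.
Aromatic residues here: W6 (1).
Hydroxyl-bearing residues here: none (0).
(Y belongs to both groups, but none appear in this sequence.) Total = 1 + 0 = 1.

1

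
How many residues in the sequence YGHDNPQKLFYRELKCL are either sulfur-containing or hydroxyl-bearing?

3

Sulfur-containing: C, M. Hydroxyl-bearing: S, T, Y.
Sulfur-containing residues here: C16 (1).
Hydroxyl-bearing residues here: Y1, Y11 (2).
The two groups share no amino acid, so total = 1 + 2 = 3.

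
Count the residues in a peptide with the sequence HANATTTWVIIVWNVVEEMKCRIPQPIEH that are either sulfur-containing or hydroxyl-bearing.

Sulfur-containing: C, M. Hydroxyl-bearing: S, T, Y.
Sulfur-containing residues here: M19, C21 (2).
Hydroxyl-bearing residues here: T5, T6, T7 (3).
The two groups share no amino acid, so total = 2 + 3 = 5.

5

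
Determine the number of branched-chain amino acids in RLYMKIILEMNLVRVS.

V, L, and I make up the branched-chain aliphatic group.
Matching residues: L2, I6, I7, L8, L12, V13, V15.

7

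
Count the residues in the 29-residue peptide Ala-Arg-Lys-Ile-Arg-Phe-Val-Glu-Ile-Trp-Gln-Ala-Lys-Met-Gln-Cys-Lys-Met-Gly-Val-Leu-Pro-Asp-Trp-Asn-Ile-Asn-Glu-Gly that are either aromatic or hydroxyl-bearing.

Aromatic: F, W, Y. Hydroxyl-bearing: S, T, Y.
Aromatic residues here: Phe6, Trp10, Trp24 (3).
Hydroxyl-bearing residues here: none (0).
(Y belongs to both groups, but none appear in this sequence.) Total = 3 + 0 = 3.

3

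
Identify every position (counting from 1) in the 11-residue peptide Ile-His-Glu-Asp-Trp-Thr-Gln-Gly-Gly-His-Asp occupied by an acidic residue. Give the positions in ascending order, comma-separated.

3, 4, 11

The acidic residues are Asp (D) and Glu (E), whose side chains end in a carboxylate group.
Matching residues: Glu3, Asp4, Asp11.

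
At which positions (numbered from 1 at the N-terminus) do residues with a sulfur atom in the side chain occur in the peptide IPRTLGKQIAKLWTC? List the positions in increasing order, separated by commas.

The sulfur-bearing residues are cysteine (–SH) and methionine (–S–CH₃).
Matching residues: C15.

15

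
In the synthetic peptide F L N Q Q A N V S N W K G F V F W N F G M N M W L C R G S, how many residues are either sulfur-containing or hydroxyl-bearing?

5

Sulfur-containing: C, M. Hydroxyl-bearing: S, T, Y.
Sulfur-containing residues here: M21, M23, C26 (3).
Hydroxyl-bearing residues here: S9, S29 (2).
The two groups share no amino acid, so total = 3 + 2 = 5.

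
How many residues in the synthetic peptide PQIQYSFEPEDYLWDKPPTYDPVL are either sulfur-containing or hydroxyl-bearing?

5

Sulfur-containing: C, M. Hydroxyl-bearing: S, T, Y.
Sulfur-containing residues here: none (0).
Hydroxyl-bearing residues here: Y5, S6, Y12, T19, Y20 (5).
The two groups share no amino acid, so total = 0 + 5 = 5.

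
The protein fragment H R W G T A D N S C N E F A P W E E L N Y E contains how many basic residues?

2

K, R, and H are the three residues with basic side chains (ε-amine, guanidinium, and imidazole respectively).
Matching residues: H1, R2.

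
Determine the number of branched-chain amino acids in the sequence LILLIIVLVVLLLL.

14

The BCAAs are Val, Leu, and Ile — aliphatic side chains with a branch point.
Matching residues: L1, I2, L3, L4, I5, I6, V7, L8, V9, V10, L11, L12, L13, L14.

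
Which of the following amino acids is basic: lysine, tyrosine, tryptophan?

lysine

The basic amino acids are Lys (K), Arg (R), and His (H).
Of the listed options, only lysine belongs to this group.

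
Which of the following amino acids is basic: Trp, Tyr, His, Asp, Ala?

Lysine (K), arginine (R), and histidine (H) have basic, nitrogen-containing side chains.
Of the listed options, only His belongs to this group.

His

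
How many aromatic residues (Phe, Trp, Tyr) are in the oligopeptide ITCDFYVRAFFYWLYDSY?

8

Matching residues: F5, Y6, F10, F11, Y12, W13, Y15, Y18.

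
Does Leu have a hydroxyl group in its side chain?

Serine (S), threonine (T), and tyrosine (Y) each carry a hydroxyl group on the side chain.
Leucine is not in this group.

No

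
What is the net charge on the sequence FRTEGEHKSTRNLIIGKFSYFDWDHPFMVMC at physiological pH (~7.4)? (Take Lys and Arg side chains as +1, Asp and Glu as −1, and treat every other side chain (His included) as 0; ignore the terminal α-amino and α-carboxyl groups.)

0

Positive (K, R): R2, K8, R11, K17 → +4.
Negative (D, E): E4, E6, D22, D24 → −4.
Net charge = (+4) + (−4) = 0.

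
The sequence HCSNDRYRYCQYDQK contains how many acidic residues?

2

The acidic residues are Asp (D) and Glu (E), whose side chains end in a carboxylate group.
Matching residues: D5, D13.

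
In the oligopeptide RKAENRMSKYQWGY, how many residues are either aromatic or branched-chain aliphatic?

3

Aromatic: F, W, Y. Branched-chain aliphatic: I, L, V.
Aromatic residues here: Y10, W12, Y14 (3).
Branched-chain aliphatic residues here: none (0).
The two groups share no amino acid, so total = 3 + 0 = 3.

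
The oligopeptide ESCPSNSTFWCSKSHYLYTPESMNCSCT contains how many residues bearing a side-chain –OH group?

The –OH-bearing residues are Ser, Thr (aliphatic alcohols), and Tyr (phenol).
Matching residues: S2, S5, S7, T8, S12, S14, Y16, Y18, T19, S22, S26, T28.

12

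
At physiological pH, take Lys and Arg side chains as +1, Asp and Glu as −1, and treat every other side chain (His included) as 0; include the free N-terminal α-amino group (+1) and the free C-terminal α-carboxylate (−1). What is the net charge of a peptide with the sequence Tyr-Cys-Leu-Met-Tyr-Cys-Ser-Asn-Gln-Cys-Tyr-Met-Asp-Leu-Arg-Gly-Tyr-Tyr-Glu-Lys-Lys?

+1

Positive (K, R): Arg15, Lys20, Lys21 → +3.
Negative (D, E): Asp13, Glu19 → −2.
The N-terminus (+1) and C-terminus (−1) cancel.
Net charge = (+3) + (−2) = +1.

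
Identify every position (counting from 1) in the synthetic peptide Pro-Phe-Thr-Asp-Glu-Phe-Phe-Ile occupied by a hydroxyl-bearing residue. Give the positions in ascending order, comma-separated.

3

S, T, and Y are the three residues with a side-chain hydroxyl.
Matching residues: Thr3.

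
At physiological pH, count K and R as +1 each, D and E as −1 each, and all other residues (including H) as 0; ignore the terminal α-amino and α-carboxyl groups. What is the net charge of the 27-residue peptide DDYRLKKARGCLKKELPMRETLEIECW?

+1

Positive (K, R): R4, K6, K7, R9, K13, K14, R19 → +7.
Negative (D, E): D1, D2, E15, E20, E23, E25 → −6.
Net charge = (+7) + (−6) = +1.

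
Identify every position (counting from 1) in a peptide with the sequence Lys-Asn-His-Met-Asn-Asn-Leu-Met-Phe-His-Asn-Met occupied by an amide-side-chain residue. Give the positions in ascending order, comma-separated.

Only N (asparagine) and Q (glutamine) carry a side-chain carboxamide.
Matching residues: Asn2, Asn5, Asn6, Asn11.

2, 5, 6, 11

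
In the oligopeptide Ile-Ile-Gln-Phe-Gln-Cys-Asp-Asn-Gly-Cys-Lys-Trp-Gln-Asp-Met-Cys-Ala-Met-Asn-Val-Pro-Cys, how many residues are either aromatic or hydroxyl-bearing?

Aromatic: F, W, Y. Hydroxyl-bearing: S, T, Y.
Aromatic residues here: Phe4, Trp12 (2).
Hydroxyl-bearing residues here: none (0).
(Y belongs to both groups, but none appear in this sequence.) Total = 2 + 0 = 2.

2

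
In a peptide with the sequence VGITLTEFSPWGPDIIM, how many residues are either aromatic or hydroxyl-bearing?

Aromatic: F, W, Y. Hydroxyl-bearing: S, T, Y.
Aromatic residues here: F8, W11 (2).
Hydroxyl-bearing residues here: T4, T6, S9 (3).
(Y belongs to both groups, but none appear in this sequence.) Total = 2 + 3 = 5.

5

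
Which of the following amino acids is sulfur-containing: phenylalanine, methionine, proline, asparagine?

methionine

The sulfur-bearing residues are cysteine (–SH) and methionine (–S–CH₃).
Of the listed options, only methionine belongs to this group.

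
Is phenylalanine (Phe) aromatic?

F, W, and Y each carry an aromatic ring on the side chain.
Phenylalanine is in this group.

Yes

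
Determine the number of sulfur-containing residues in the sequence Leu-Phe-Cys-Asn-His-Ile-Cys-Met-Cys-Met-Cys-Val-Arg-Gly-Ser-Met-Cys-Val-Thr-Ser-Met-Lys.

Cysteine (C, thiol) and methionine (M, thioether) are the two sulfur-containing amino acids.
Matching residues: Cys3, Cys7, Met8, Cys9, Met10, Cys11, Met16, Cys17, Met21.

9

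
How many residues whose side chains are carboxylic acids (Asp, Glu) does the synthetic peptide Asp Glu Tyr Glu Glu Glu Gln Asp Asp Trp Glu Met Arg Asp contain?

Matching residues: Asp1, Glu2, Glu4, Glu5, Glu6, Asp8, Asp9, Glu11, Asp14.

9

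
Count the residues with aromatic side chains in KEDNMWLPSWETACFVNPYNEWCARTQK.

5

F, W, and Y each carry an aromatic ring on the side chain.
Matching residues: W6, W10, F15, Y19, W22.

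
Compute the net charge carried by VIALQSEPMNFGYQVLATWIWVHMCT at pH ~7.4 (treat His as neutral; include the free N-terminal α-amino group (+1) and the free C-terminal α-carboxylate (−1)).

Near pH 7.4, K and R contribute +1 each, D and E contribute −1 each, and every other side chain (His included, as stated) is uncharged.
Positive (K, R): none → +0.
Negative (D, E): E7 → −1.
The N-terminus (+1) and C-terminus (−1) cancel.
Net charge = (+0) + (−1) = −1.

-1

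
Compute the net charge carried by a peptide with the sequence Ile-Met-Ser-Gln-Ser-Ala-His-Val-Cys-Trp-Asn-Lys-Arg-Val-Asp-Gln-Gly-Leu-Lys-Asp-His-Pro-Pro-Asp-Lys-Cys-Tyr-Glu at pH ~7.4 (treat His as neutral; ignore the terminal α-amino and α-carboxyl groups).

0

Near pH 7.4, K and R contribute +1 each, D and E contribute −1 each, and every other side chain (His included, as stated) is uncharged.
Positive (K, R): Lys12, Arg13, Lys19, Lys25 → +4.
Negative (D, E): Asp15, Asp20, Asp24, Glu28 → −4.
Net charge = (+4) + (−4) = 0.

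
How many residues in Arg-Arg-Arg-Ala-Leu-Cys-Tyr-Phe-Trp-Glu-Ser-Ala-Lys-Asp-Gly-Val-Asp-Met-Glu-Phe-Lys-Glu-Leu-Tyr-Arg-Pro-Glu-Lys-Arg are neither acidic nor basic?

Acidic: D, E. Basic: K, R, H. All other residues are neither.
Matching residues: Ala4, Leu5, Cys6, Tyr7, Phe8, Trp9, Ser11, Ala12, Gly15, Val16, Met18, Phe20, Leu23, Tyr24, Pro26.

15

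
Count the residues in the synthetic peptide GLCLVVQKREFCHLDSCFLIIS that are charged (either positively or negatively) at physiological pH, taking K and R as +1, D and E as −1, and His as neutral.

Charged side chains at pH ~7.4: K, R (positive); D, E (negative).
Matching residues: K8, R9, E10, D15.

4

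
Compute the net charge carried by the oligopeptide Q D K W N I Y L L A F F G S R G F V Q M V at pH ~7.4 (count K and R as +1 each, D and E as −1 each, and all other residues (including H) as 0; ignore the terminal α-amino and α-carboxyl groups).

Positive (K, R): K3, R15 → +2.
Negative (D, E): D2 → −1.
Net charge = (+2) + (−1) = +1.

+1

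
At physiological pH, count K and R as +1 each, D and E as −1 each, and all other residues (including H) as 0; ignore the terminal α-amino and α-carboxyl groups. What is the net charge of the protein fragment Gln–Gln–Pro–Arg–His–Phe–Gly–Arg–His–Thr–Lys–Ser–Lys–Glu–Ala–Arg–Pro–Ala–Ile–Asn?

Positive (K, R): Arg4, Arg8, Lys11, Lys13, Arg16 → +5.
Negative (D, E): Glu14 → −1.
Net charge = (+5) + (−1) = +4.

+4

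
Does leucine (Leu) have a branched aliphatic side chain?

Yes

V, L, and I make up the branched-chain aliphatic group.
Leucine is in this group.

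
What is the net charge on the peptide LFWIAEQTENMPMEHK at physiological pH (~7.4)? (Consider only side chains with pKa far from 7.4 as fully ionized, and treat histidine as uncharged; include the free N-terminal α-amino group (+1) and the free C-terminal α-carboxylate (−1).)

Near pH 7.4, K and R contribute +1 each, D and E contribute −1 each, and every other side chain (His included, as stated) is uncharged.
Positive (K, R): K16 → +1.
Negative (D, E): E6, E9, E14 → −3.
The N-terminus (+1) and C-terminus (−1) cancel.
Net charge = (+1) + (−3) = −2.

-2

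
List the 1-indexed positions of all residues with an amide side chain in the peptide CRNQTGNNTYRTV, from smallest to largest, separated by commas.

The amide-side-chain residues are Asn (N) and Gln (Q).
Matching residues: N3, Q4, N7, N8.

3, 4, 7, 8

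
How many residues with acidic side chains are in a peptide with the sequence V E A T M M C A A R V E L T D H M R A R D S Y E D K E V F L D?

8

Only D (aspartate) and E (glutamate) carry a side-chain carboxylic acid.
Matching residues: E2, E12, D15, D21, E24, D25, E27, D31.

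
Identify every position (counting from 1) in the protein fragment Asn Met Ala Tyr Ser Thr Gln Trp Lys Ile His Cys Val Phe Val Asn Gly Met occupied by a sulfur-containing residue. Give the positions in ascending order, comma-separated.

2, 12, 18

The sulfur-bearing residues are cysteine (–SH) and methionine (–S–CH₃).
Matching residues: Met2, Cys12, Met18.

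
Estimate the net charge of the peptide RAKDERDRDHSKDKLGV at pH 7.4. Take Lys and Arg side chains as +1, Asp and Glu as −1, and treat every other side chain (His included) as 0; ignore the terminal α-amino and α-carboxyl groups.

Positive (K, R): R1, K3, R6, R8, K12, K14 → +6.
Negative (D, E): D4, E5, D7, D9, D13 → −5.
Net charge = (+6) + (−5) = +1.

+1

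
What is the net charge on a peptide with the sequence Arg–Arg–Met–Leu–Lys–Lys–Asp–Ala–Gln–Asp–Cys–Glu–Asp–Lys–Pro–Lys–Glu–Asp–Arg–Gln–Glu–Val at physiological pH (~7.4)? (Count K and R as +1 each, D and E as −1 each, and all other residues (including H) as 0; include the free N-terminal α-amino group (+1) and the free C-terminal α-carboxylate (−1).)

Positive (K, R): Arg1, Arg2, Lys5, Lys6, Lys14, Lys16, Arg19 → +7.
Negative (D, E): Asp7, Asp10, Glu12, Asp13, Glu17, Asp18, Glu21 → −7.
The N-terminus (+1) and C-terminus (−1) cancel.
Net charge = (+7) + (−7) = 0.

0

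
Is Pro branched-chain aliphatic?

No

The BCAAs are Val, Leu, and Ile — aliphatic side chains with a branch point.
Proline is not in this group.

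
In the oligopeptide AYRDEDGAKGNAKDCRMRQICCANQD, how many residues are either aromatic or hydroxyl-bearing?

Aromatic: F, W, Y. Hydroxyl-bearing: S, T, Y.
Aromatic residues here: Y2 (1).
Hydroxyl-bearing residues here: Y2 (1).
Y is in both groups, so the 1 Y residue must not be double-counted.
Total = 1 + 1 − 1 = 1.

1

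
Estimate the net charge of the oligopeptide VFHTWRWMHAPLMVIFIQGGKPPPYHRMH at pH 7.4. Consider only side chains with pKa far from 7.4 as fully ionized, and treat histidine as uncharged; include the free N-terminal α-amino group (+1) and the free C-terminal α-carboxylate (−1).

+3

At pH ~7.4 the Lys and Arg side chains are protonated (+1), the Asp and Glu side chains are deprotonated (−1), and with His taken as neutral all other side chains carry no charge.
Positive (K, R): R6, K21, R27 → +3.
Negative (D, E): none → −0.
The N-terminus (+1) and C-terminus (−1) cancel.
Net charge = (+3) + (−0) = +3.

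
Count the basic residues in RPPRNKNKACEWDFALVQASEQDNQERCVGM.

The basic amino acids are Lys (K), Arg (R), and His (H).
Matching residues: R1, R4, K6, K8, R27.

5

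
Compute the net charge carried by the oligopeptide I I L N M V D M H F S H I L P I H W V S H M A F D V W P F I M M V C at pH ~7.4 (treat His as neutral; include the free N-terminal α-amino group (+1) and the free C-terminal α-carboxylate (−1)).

-2

At pH ~7.4 the Lys and Arg side chains are protonated (+1), the Asp and Glu side chains are deprotonated (−1), and with His taken as neutral all other side chains carry no charge.
Positive (K, R): none → +0.
Negative (D, E): D7, D25 → −2.
The N-terminus (+1) and C-terminus (−1) cancel.
Net charge = (+0) + (−2) = −2.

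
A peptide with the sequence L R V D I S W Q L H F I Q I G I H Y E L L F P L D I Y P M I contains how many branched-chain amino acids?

12

The BCAAs are Val, Leu, and Ile — aliphatic side chains with a branch point.
Matching residues: L1, V3, I5, L9, I12, I14, I16, L20, L21, L24, I26, I30.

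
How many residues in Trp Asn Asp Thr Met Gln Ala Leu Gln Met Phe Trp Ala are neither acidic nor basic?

12

Acidic: D, E. Basic: K, R, H. All other residues are neither.
Matching residues: Trp1, Asn2, Thr4, Met5, Gln6, Ala7, Leu8, Gln9, Met10, Phe11, Trp12, Ala13.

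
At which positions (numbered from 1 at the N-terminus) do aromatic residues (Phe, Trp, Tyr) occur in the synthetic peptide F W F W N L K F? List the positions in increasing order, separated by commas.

1, 2, 3, 4, 8

Matching residues: F1, W2, F3, W4, F8.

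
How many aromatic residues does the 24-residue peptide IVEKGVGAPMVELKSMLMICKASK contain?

0

F, W, and Y each carry an aromatic ring on the side chain.
None of the 24 residues belong to this group.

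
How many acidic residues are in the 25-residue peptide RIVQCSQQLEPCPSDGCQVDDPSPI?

The acidic residues are Asp (D) and Glu (E), whose side chains end in a carboxylate group.
Matching residues: E10, D15, D20, D21.

4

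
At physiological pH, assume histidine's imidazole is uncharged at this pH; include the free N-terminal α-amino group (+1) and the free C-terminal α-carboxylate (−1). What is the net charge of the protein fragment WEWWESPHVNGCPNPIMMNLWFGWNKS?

At pH ~7.4 the Lys and Arg side chains are protonated (+1), the Asp and Glu side chains are deprotonated (−1), and with His taken as neutral all other side chains carry no charge.
Positive (K, R): K26 → +1.
Negative (D, E): E2, E5 → −2.
The N-terminus (+1) and C-terminus (−1) cancel.
Net charge = (+1) + (−2) = −1.

-1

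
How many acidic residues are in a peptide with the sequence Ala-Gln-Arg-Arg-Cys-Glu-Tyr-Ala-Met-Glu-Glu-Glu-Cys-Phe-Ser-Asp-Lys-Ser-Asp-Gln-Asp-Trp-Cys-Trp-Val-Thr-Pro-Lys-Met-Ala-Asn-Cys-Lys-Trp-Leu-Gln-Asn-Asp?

8

The acidic residues are Asp (D) and Glu (E), whose side chains end in a carboxylate group.
Matching residues: Glu6, Glu10, Glu11, Glu12, Asp16, Asp19, Asp21, Asp38.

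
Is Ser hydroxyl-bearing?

Yes

The –OH-bearing residues are Ser, Thr (aliphatic alcohols), and Tyr (phenol).
Serine is in this group.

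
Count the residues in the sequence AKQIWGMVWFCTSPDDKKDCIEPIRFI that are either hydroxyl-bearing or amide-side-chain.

Hydroxyl-bearing: S, T, Y. Amide-side-chain: N, Q.
Hydroxyl-bearing residues here: T12, S13 (2).
Amide-side-chain residues here: Q3 (1).
The two groups share no amino acid, so total = 2 + 1 = 3.

3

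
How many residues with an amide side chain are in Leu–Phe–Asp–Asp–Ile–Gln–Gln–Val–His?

The amide-side-chain residues are Asn (N) and Gln (Q).
Matching residues: Gln6, Gln7.

2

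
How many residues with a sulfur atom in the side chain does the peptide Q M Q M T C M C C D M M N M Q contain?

Only Cys (C) and Met (M) have a sulfur atom in the side chain.
Matching residues: M2, M4, C6, M7, C8, C9, M11, M12, M14.

9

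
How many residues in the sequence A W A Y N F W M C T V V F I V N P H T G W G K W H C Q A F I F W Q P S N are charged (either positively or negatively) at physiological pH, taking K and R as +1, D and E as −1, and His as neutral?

1

Charged side chains at pH ~7.4: K, R (positive); D, E (negative).
Matching residues: K23.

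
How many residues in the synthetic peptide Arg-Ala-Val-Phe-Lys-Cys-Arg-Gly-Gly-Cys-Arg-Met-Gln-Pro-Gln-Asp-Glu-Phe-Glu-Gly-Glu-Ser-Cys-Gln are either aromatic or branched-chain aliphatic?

Aromatic: F, W, Y. Branched-chain aliphatic: I, L, V.
Aromatic residues here: Phe4, Phe18 (2).
Branched-chain aliphatic residues here: Val3 (1).
The two groups share no amino acid, so total = 2 + 1 = 3.

3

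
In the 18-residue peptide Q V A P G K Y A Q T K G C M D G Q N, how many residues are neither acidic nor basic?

15

Acidic: D, E. Basic: K, R, H. All other residues are neither.
Matching residues: Q1, V2, A3, P4, G5, Y7, A8, Q9, T10, G12, C13, M14, G16, Q17, N18.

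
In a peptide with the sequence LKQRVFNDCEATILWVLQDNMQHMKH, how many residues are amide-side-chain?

5

Asparagine (N) and glutamine (Q) have uncharged amide side chains.
Matching residues: Q3, N7, Q18, N20, Q22.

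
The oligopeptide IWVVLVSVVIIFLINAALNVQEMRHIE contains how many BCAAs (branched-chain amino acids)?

14

The BCAAs are Val, Leu, and Ile — aliphatic side chains with a branch point.
Matching residues: I1, V3, V4, L5, V6, V8, V9, I10, I11, L13, I14, L18, V20, I26.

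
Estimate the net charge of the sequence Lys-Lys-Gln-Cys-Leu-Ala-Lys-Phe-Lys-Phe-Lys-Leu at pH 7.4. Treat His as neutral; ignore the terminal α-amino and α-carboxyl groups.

The side chains ionized at physiological pH are Lys/Arg (+1) and Asp/Glu (−1); with His treated as neutral, nothing else contributes.
Positive (K, R): Lys1, Lys2, Lys7, Lys9, Lys11 → +5.
Negative (D, E): none → −0.
Net charge = (+5) + (−0) = +5.

+5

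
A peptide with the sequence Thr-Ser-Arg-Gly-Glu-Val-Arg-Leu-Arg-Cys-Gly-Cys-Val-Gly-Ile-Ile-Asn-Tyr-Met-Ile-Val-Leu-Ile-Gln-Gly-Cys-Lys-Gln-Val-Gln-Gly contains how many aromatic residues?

Phenylalanine (F), tryptophan (W), and tyrosine (Y) have aromatic ring side chains.
Matching residues: Tyr18.

1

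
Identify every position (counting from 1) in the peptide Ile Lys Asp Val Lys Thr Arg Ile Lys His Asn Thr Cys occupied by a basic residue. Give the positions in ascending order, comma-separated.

The basic amino acids are Lys (K), Arg (R), and His (H).
Matching residues: Lys2, Lys5, Arg7, Lys9, His10.

2, 5, 7, 9, 10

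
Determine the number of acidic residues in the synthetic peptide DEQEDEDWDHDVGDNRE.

10

Only D (aspartate) and E (glutamate) carry a side-chain carboxylic acid.
Matching residues: D1, E2, E4, D5, E6, D7, D9, D11, D14, E17.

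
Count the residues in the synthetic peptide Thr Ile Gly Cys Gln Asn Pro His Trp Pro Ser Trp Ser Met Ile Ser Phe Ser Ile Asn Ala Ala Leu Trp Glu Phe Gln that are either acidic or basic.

Acidic: D, E. Basic: H, K, R.
Acidic residues here: Glu25 (1).
Basic residues here: His8 (1).
The two groups share no amino acid, so total = 1 + 1 = 2.

2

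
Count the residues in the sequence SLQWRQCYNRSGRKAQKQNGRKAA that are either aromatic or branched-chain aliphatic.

Aromatic: F, W, Y. Branched-chain aliphatic: I, L, V.
Aromatic residues here: W4, Y8 (2).
Branched-chain aliphatic residues here: L2 (1).
The two groups share no amino acid, so total = 2 + 1 = 3.

3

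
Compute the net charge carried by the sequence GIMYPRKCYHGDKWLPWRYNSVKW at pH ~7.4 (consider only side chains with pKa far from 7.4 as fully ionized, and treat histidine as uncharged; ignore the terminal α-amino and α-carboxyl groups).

+4

The side chains ionized at physiological pH are Lys/Arg (+1) and Asp/Glu (−1); with His treated as neutral, nothing else contributes.
Positive (K, R): R6, K7, K13, R18, K23 → +5.
Negative (D, E): D12 → −1.
Net charge = (+5) + (−1) = +4.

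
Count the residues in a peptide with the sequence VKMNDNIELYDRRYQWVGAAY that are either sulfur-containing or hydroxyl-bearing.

Sulfur-containing: C, M. Hydroxyl-bearing: S, T, Y.
Sulfur-containing residues here: M3 (1).
Hydroxyl-bearing residues here: Y10, Y14, Y21 (3).
The two groups share no amino acid, so total = 1 + 3 = 4.

4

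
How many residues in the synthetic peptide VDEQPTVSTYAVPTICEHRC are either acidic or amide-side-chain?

Acidic: D, E. Amide-side-chain: N, Q.
Acidic residues here: D2, E3, E17 (3).
Amide-side-chain residues here: Q4 (1).
The two groups share no amino acid, so total = 3 + 1 = 4.

4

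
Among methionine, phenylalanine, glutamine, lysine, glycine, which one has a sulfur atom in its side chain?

methionine

Cysteine (C, thiol) and methionine (M, thioether) are the two sulfur-containing amino acids.
Of the listed options, only methionine belongs to this group.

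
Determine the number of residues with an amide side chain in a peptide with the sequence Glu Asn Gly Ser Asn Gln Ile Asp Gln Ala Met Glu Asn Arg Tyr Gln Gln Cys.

Asparagine (N) and glutamine (Q) have uncharged amide side chains.
Matching residues: Asn2, Asn5, Gln6, Gln9, Asn13, Gln16, Gln17.

7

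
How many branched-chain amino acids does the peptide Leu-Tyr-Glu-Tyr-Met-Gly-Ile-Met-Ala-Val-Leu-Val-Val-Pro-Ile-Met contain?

The BCAAs are Val, Leu, and Ile — aliphatic side chains with a branch point.
Matching residues: Leu1, Ile7, Val10, Leu11, Val12, Val13, Ile15.

7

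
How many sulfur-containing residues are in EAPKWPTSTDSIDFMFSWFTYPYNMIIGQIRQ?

Cysteine (C, thiol) and methionine (M, thioether) are the two sulfur-containing amino acids.
Matching residues: M15, M25.

2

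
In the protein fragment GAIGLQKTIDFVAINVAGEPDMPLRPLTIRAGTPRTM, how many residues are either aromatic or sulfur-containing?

3

Aromatic: F, W, Y. Sulfur-containing: C, M.
Aromatic residues here: F11 (1).
Sulfur-containing residues here: M22, M37 (2).
The two groups share no amino acid, so total = 1 + 2 = 3.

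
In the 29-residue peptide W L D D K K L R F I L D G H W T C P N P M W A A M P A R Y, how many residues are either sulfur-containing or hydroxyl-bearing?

Sulfur-containing: C, M. Hydroxyl-bearing: S, T, Y.
Sulfur-containing residues here: C17, M21, M25 (3).
Hydroxyl-bearing residues here: T16, Y29 (2).
The two groups share no amino acid, so total = 3 + 2 = 5.

5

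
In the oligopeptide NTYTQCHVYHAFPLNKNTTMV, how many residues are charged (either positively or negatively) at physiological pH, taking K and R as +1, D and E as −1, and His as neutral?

Charged side chains at pH ~7.4: K, R (positive); D, E (negative).
Matching residues: K16.

1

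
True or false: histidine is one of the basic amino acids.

True

The basic amino acids are Lys (K), Arg (R), and His (H).
Histidine is in this group.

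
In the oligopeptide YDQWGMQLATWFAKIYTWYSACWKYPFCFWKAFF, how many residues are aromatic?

Phenylalanine (F), tryptophan (W), and tyrosine (Y) have aromatic ring side chains.
Matching residues: Y1, W4, W11, F12, Y16, W18, Y19, W23, Y25, F27, F29, W30, F33, F34.

14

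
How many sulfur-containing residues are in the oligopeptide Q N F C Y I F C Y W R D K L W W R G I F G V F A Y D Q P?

2

Only Cys (C) and Met (M) have a sulfur atom in the side chain.
Matching residues: C4, C8.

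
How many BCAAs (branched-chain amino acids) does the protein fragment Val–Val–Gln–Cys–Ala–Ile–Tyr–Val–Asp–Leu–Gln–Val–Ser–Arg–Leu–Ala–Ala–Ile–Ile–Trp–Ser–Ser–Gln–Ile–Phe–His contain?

V, L, and I make up the branched-chain aliphatic group.
Matching residues: Val1, Val2, Ile6, Val8, Leu10, Val12, Leu15, Ile18, Ile19, Ile24.

10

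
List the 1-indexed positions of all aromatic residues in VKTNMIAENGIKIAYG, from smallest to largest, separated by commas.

15

F, W, and Y each carry an aromatic ring on the side chain.
Matching residues: Y15.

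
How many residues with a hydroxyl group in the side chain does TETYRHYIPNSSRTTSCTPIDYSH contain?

12

Serine (S), threonine (T), and tyrosine (Y) each carry a hydroxyl group on the side chain.
Matching residues: T1, T3, Y4, Y7, S11, S12, T14, T15, S16, T18, Y22, S23.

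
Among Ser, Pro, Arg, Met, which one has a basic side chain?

Lysine (K), arginine (R), and histidine (H) have basic, nitrogen-containing side chains.
Of the listed options, only Arg belongs to this group.

Arg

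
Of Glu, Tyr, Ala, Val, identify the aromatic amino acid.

Tyr

Phenylalanine (F), tryptophan (W), and tyrosine (Y) have aromatic ring side chains.
Of the listed options, only Tyr belongs to this group.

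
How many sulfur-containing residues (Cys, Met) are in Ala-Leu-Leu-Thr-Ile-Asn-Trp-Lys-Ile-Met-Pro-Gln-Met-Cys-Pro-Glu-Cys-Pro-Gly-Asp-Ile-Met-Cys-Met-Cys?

8

Matching residues: Met10, Met13, Cys14, Cys17, Met22, Cys23, Met24, Cys25.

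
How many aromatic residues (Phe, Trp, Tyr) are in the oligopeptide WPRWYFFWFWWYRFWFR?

13

Matching residues: W1, W4, Y5, F6, F7, W8, F9, W10, W11, Y12, F14, W15, F16.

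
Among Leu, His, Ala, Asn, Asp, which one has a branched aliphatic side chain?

V, L, and I make up the branched-chain aliphatic group.
Of the listed options, only Leu belongs to this group.

Leu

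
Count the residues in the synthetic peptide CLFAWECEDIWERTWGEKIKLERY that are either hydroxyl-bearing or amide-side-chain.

2

Hydroxyl-bearing: S, T, Y. Amide-side-chain: N, Q.
Hydroxyl-bearing residues here: T14, Y24 (2).
Amide-side-chain residues here: none (0).
The two groups share no amino acid, so total = 2 + 0 = 2.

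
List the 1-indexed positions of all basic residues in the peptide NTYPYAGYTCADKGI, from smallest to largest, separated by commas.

K, R, and H are the three residues with basic side chains (ε-amine, guanidinium, and imidazole respectively).
Matching residues: K13.

13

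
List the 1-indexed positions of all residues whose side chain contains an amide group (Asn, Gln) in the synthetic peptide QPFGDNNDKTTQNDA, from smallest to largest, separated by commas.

Matching residues: Q1, N6, N7, Q12, N13.

1, 6, 7, 12, 13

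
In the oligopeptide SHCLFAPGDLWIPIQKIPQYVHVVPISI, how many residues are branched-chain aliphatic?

10

The BCAAs are Val, Leu, and Ile — aliphatic side chains with a branch point.
Matching residues: L4, L10, I12, I14, I17, V21, V23, V24, I26, I28.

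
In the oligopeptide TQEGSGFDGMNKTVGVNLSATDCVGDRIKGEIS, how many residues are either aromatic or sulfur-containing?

3

Aromatic: F, W, Y. Sulfur-containing: C, M.
Aromatic residues here: F7 (1).
Sulfur-containing residues here: M10, C23 (2).
The two groups share no amino acid, so total = 1 + 2 = 3.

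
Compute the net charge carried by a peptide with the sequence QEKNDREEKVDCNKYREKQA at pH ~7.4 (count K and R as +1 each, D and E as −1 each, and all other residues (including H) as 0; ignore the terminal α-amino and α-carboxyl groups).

Positive (K, R): K3, R6, K9, K14, R16, K18 → +6.
Negative (D, E): E2, D5, E7, E8, D11, E17 → −6.
Net charge = (+6) + (−6) = 0.

0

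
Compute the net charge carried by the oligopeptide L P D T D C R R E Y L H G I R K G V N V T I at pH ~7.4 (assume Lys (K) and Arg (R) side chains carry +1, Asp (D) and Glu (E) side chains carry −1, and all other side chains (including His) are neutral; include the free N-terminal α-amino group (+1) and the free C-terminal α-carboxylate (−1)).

Positive (K, R): R7, R8, R15, K16 → +4.
Negative (D, E): D3, D5, E9 → −3.
The N-terminus (+1) and C-terminus (−1) cancel.
Net charge = (+4) + (−3) = +1.

+1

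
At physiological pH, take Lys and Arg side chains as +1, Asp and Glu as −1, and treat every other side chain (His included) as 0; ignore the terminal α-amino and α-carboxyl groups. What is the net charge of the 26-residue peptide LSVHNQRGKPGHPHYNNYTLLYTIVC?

Positive (K, R): R7, K9 → +2.
Negative (D, E): none → −0.
Net charge = (+2) + (−0) = +2.

+2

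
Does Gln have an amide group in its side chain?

Yes

The amide-side-chain residues are Asn (N) and Gln (Q).
Glutamine is in this group.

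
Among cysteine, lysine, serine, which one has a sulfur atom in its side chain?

cysteine

Cysteine (C, thiol) and methionine (M, thioether) are the two sulfur-containing amino acids.
Of the listed options, only cysteine belongs to this group.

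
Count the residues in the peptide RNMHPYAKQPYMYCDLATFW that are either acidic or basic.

Acidic: D, E. Basic: H, K, R.
Acidic residues here: D15 (1).
Basic residues here: R1, H4, K8 (3).
The two groups share no amino acid, so total = 1 + 3 = 4.

4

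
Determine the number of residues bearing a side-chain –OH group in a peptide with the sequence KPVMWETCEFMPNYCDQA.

S, T, and Y are the three residues with a side-chain hydroxyl.
Matching residues: T7, Y14.

2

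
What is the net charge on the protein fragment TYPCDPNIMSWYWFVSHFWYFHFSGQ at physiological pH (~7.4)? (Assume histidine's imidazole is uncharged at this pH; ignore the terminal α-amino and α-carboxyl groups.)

-1

At pH ~7.4 the Lys and Arg side chains are protonated (+1), the Asp and Glu side chains are deprotonated (−1), and with His taken as neutral all other side chains carry no charge.
Positive (K, R): none → +0.
Negative (D, E): D5 → −1.
Net charge = (+0) + (−1) = −1.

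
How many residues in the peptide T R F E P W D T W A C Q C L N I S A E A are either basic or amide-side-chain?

3

Basic: H, K, R. Amide-side-chain: N, Q.
Basic residues here: R2 (1).
Amide-side-chain residues here: Q12, N15 (2).
The two groups share no amino acid, so total = 1 + 2 = 3.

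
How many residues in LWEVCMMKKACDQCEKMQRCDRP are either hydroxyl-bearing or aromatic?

1

Hydroxyl-bearing: S, T, Y. Aromatic: F, W, Y.
Hydroxyl-bearing residues here: none (0).
Aromatic residues here: W2 (1).
(Y belongs to both groups, but none appear in this sequence.) Total = 0 + 1 = 1.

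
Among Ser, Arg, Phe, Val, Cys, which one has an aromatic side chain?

F, W, and Y each carry an aromatic ring on the side chain.
Of the listed options, only Phe belongs to this group.

Phe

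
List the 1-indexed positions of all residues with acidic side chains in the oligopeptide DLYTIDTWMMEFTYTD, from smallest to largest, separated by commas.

Aspartate (D) and glutamate (E) have carboxylic-acid side chains and are the acidic amino acids.
Matching residues: D1, D6, E11, D16.

1, 6, 11, 16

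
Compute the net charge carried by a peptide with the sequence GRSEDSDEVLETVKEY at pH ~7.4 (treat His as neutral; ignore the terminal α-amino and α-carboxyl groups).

At pH ~7.4 the Lys and Arg side chains are protonated (+1), the Asp and Glu side chains are deprotonated (−1), and with His taken as neutral all other side chains carry no charge.
Positive (K, R): R2, K14 → +2.
Negative (D, E): E4, D5, D7, E8, E11, E15 → −6.
Net charge = (+2) + (−6) = −4.

-4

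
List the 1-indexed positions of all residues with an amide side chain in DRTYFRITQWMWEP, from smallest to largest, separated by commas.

9

Only N (asparagine) and Q (glutamine) carry a side-chain carboxamide.
Matching residues: Q9.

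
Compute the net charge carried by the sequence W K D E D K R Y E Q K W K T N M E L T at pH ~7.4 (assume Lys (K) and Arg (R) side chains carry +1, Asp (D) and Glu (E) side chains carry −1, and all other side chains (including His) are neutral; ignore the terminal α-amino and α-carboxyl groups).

Positive (K, R): K2, K6, R7, K11, K13 → +5.
Negative (D, E): D3, E4, D5, E9, E17 → −5.
Net charge = (+5) + (−5) = 0.

0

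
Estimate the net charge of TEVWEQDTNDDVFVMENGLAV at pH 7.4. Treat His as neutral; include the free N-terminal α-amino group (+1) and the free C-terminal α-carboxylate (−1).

-6

Near pH 7.4, K and R contribute +1 each, D and E contribute −1 each, and every other side chain (His included, as stated) is uncharged.
Positive (K, R): none → +0.
Negative (D, E): E2, E5, D7, D10, D11, E16 → −6.
The N-terminus (+1) and C-terminus (−1) cancel.
Net charge = (+0) + (−6) = −6.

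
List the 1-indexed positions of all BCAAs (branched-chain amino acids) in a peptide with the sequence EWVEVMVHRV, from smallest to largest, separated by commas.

V, L, and I make up the branched-chain aliphatic group.
Matching residues: V3, V5, V7, V10.

3, 5, 7, 10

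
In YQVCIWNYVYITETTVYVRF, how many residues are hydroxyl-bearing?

7

The –OH-bearing residues are Ser, Thr (aliphatic alcohols), and Tyr (phenol).
Matching residues: Y1, Y8, Y10, T12, T14, T15, Y17.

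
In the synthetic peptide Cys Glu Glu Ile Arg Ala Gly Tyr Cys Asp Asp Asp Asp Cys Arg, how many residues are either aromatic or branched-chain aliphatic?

2

Aromatic: F, W, Y. Branched-chain aliphatic: I, L, V.
Aromatic residues here: Tyr8 (1).
Branched-chain aliphatic residues here: Ile4 (1).
The two groups share no amino acid, so total = 1 + 1 = 2.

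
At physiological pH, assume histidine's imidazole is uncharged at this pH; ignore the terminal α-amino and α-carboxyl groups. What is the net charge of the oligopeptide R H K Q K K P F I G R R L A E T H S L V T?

+5

Near pH 7.4, K and R contribute +1 each, D and E contribute −1 each, and every other side chain (His included, as stated) is uncharged.
Positive (K, R): R1, K3, K5, K6, R11, R12 → +6.
Negative (D, E): E15 → −1.
Net charge = (+6) + (−1) = +5.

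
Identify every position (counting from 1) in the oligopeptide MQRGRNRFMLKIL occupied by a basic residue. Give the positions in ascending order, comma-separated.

3, 5, 7, 11

Matching residues: R3, R5, R7, K11.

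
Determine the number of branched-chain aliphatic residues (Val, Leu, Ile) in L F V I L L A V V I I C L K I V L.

13

Matching residues: L1, V3, I4, L5, L6, V8, V9, I10, I11, L13, I15, V16, L17.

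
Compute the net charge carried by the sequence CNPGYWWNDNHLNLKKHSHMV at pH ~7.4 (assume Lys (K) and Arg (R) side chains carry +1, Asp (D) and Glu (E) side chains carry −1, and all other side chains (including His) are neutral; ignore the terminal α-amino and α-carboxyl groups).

+1

Positive (K, R): K15, K16 → +2.
Negative (D, E): D9 → −1.
Net charge = (+2) + (−1) = +1.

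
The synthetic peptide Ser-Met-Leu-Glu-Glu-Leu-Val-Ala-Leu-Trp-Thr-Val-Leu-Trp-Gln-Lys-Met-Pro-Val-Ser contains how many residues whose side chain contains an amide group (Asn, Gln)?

Matching residues: Gln15.

1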